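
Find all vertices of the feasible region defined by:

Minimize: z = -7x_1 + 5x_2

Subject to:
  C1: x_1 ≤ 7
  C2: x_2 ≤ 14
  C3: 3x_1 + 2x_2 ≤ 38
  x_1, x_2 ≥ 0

(0, 0), (7, 0), (7, 8.5), (3.333, 14), (0, 14)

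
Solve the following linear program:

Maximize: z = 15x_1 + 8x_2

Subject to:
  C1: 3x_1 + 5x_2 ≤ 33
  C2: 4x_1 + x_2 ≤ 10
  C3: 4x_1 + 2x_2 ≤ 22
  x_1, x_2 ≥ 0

Evaluate the objective at each vertex of the feasible region:
  z(0, 0) = 0
  z(2.5, 0) = 37.5
  z(1, 6) = 63  ←
  z(0, 6.6) = 52.8
The maximum is at x_1 = 1, x_2 = 6.

x_1 = 1, x_2 = 6, z = 63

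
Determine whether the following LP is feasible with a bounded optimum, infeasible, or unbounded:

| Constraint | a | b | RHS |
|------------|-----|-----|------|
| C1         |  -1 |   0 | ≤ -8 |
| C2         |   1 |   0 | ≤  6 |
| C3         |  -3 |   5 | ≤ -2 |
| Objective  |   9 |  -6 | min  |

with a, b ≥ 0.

Infeasible (no feasible solution exists)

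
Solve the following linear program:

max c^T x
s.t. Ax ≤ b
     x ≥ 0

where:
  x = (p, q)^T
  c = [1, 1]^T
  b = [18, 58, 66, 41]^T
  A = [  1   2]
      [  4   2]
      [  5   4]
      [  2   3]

Evaluate the objective at each vertex of the feasible region:
  z(0, 0) = 0
  z(13.2, 0) = 13.2
  z(10, 4) = 14  ←
  z(0, 9) = 9
The maximum is at p = 10, q = 4.

p = 10, q = 4, z = 14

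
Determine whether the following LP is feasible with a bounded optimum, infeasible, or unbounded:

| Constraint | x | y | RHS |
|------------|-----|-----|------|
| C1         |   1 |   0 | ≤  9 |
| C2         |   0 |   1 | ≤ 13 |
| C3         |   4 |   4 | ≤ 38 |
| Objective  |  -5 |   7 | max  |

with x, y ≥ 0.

Feasible with a bounded optimal solution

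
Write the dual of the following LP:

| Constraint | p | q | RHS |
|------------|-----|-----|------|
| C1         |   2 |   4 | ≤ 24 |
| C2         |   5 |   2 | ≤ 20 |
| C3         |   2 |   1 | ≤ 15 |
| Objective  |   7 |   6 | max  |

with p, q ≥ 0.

Primal max cᵀx s.t. Ax ≤ b, x ≥ 0  →  Dual min bᵀy s.t. Aᵀy ≥ c, y ≥ 0.

Minimize: z = 24y1 + 20y2 + 15y3

Subject to:
  2y1 + 5y2 + 2y3 ≥ 7
  4y1 + 2y2 + y3 ≥ 6
  y1, y2, y3 ≥ 0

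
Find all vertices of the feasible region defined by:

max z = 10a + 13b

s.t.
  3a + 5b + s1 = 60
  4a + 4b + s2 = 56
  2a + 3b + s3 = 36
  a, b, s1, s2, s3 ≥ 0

(0, 0), (14, 0), (6, 8), (0, 12)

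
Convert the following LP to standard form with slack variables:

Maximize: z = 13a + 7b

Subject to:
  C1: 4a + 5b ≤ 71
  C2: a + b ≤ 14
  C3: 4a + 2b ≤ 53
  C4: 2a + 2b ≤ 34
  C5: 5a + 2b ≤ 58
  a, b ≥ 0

max z = 13a + 7b

s.t.
  4a + 5b + s1 = 71
  a + b + s2 = 14
  4a + 2b + s3 = 53
  2a + 2b + s4 = 34
  5a + 2b + s5 = 58
  a, b, s1, s2, s3, s4, s5 ≥ 0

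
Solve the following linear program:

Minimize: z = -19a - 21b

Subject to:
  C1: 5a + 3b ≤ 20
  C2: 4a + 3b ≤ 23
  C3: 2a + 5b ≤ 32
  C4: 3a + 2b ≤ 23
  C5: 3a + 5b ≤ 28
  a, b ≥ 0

Evaluate the objective at each vertex of the feasible region:
  z(0, 0) = 0
  z(4, 0) = -76
  z(1, 5) = -124  ←
  z(0, 5.6) = -117.6
The minimum is at a = 1, b = 5.

a = 1, b = 5, z = -124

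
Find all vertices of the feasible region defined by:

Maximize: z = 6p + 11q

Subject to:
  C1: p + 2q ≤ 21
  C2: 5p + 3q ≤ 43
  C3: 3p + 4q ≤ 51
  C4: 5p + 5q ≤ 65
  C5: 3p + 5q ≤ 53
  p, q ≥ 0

(0, 0), (8.6, 0), (3.5, 8.5), (1, 10), (0, 10.5)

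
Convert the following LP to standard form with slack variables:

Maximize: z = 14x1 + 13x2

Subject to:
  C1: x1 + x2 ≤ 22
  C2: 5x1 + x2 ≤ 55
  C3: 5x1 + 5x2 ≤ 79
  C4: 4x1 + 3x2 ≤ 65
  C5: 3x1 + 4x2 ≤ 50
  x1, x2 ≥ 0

max z = 14x1 + 13x2

s.t.
  x1 + x2 + s1 = 22
  5x1 + x2 + s2 = 55
  5x1 + 5x2 + s3 = 79
  4x1 + 3x2 + s4 = 65
  3x1 + 4x2 + s5 = 50
  x1, x2, s1, s2, s3, s4, s5 ≥ 0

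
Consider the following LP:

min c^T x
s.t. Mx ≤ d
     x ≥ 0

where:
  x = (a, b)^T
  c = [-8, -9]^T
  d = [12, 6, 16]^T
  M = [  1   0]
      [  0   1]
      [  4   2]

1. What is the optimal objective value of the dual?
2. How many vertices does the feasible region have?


1. -62
2. 4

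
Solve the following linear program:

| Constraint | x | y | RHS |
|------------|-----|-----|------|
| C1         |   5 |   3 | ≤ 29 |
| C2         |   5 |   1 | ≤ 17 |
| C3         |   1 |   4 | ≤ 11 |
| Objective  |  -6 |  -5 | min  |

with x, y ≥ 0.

Evaluate the objective at each vertex of the feasible region:
  z(0, 0) = 0
  z(3.4, 0) = -20.4
  z(3, 2) = -28  ←
  z(0, 2.75) = -13.75
The minimum is at x = 3, y = 2.

x = 3, y = 2, z = -28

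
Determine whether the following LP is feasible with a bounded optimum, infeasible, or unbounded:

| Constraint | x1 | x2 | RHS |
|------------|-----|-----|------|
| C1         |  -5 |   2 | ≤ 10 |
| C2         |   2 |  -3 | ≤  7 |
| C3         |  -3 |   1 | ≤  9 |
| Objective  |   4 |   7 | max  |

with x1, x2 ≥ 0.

Unbounded (objective can increase without bound)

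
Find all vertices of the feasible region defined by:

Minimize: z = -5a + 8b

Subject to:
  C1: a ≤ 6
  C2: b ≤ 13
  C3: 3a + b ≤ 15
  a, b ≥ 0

(0, 0), (5, 0), (0.6667, 13), (0, 13)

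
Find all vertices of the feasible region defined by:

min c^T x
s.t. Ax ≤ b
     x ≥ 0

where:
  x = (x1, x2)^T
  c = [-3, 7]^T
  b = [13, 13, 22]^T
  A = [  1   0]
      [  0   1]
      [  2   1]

(0, 0), (11, 0), (4.5, 13), (0, 13)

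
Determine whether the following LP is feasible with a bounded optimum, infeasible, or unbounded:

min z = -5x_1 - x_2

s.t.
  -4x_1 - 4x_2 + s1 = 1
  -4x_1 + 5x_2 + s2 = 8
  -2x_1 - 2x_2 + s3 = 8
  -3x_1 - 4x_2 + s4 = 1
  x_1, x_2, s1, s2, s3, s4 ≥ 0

Unbounded (objective can decrease without bound)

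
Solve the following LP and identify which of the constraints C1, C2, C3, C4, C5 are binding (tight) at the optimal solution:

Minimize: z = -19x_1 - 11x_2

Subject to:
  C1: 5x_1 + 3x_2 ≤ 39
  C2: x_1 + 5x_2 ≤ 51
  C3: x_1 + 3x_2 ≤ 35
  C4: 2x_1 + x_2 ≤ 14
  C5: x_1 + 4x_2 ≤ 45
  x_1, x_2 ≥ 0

At x_1 = 3, x_2 = 8, compute slack b - a·x for each constraint:
  C1: 39 − 39 = 0  (binding)
  C2: 51 − 43 = 8  (slack)
  C3: 35 − 27 = 8  (slack)
  C4: 14 − 14 = 0  (binding)
  C5: 45 − 35 = 10  (slack)

Optimal: x_1 = 3, x_2 = 8
Binding: C1, C4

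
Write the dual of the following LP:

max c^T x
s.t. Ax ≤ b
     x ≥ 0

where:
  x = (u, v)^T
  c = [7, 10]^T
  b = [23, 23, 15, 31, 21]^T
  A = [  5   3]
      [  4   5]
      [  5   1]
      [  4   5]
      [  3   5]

Primal max cᵀx s.t. Ax ≤ b, x ≥ 0  →  Dual min bᵀy s.t. Aᵀy ≥ c, y ≥ 0.

Minimize: z = 23y1 + 23y2 + 15y3 + 31y4 + 21y5

Subject to:
  5y1 + 4y2 + 5y3 + 4y4 + 3y5 ≥ 7
  3y1 + 5y2 + y3 + 5y4 + 5y5 ≥ 10
  y1, y2, y3, y4, y5 ≥ 0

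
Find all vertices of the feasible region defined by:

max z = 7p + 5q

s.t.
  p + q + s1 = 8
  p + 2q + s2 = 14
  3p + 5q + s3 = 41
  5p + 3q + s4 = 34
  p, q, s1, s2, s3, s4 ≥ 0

(0, 0), (6.8, 0), (5, 3), (2, 6), (0, 7)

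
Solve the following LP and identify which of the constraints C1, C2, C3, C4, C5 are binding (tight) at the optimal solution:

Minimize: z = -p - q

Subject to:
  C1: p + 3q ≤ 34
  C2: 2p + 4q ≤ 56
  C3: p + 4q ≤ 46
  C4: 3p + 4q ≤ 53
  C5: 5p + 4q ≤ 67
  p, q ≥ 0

At p = 7, q = 8, compute slack b - a·x for each constraint:
  C1: 34 − 31 = 3  (slack)
  C2: 56 − 46 = 10  (slack)
  C3: 46 − 39 = 7  (slack)
  C4: 53 − 53 = 0  (binding)
  C5: 67 − 67 = 0  (binding)

Optimal: p = 7, q = 8
Binding: C4, C5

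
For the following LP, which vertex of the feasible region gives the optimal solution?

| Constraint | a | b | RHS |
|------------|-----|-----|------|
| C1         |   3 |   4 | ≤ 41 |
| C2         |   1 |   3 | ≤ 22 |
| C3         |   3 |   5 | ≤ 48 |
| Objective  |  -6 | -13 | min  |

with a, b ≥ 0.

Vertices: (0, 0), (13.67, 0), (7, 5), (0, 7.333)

Evaluate the objective at each vertex of the feasible region:
  z(0, 0) = 0
  z(13.67, 0) = -82
  z(7, 5) = -107  ←
  z(0, 7.333) = -95.33
The minimum is at a = 7, b = 5.

(7, 5)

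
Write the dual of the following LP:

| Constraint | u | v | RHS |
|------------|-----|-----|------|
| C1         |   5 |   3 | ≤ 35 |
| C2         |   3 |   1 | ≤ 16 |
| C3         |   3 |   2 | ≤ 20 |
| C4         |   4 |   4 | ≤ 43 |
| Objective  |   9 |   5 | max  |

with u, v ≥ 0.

Primal max cᵀx s.t. Ax ≤ b, x ≥ 0  →  Dual min bᵀy s.t. Aᵀy ≥ c, y ≥ 0.

Minimize: z = 35y1 + 16y2 + 20y3 + 43y4

Subject to:
  5y1 + 3y2 + 3y3 + 4y4 ≥ 9
  3y1 + y2 + 2y3 + 4y4 ≥ 5
  y1, y2, y3, y4 ≥ 0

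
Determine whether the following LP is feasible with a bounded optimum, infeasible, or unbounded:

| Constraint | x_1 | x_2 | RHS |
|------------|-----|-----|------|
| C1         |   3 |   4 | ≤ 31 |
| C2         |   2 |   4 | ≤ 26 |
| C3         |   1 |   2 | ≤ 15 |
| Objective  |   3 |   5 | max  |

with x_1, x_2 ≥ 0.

Feasible with a bounded optimal solution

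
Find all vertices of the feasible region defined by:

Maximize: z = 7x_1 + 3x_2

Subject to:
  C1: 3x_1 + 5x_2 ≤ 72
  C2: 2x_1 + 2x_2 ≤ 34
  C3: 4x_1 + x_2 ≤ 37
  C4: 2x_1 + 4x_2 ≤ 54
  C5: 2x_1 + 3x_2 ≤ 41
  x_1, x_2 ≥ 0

(0, 0), (9.25, 0), (7, 9), (1, 13), (0, 13.5)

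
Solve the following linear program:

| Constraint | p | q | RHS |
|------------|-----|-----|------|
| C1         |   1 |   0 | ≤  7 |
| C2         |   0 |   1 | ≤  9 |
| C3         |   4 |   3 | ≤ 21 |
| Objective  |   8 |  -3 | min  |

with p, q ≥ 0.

Evaluate the objective at each vertex of the feasible region:
  z(0, 0) = 0
  z(5.25, 0) = 42
  z(0, 7) = -21  ←
The minimum is at p = 0, q = 7.

p = 0, q = 7, z = -21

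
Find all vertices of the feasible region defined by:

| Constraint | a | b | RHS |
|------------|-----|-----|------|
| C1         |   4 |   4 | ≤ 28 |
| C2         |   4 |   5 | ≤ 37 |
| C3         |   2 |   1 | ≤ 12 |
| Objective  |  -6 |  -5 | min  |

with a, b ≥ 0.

(0, 0), (6, 0), (5, 2), (0, 7)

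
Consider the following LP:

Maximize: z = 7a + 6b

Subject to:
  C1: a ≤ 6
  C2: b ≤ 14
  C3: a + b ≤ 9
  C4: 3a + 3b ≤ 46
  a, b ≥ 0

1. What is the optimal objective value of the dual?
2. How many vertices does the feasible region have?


1. 60
2. 4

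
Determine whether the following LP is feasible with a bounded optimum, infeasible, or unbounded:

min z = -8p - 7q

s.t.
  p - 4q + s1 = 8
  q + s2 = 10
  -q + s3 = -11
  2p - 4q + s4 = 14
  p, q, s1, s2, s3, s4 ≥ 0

Infeasible (no feasible solution exists)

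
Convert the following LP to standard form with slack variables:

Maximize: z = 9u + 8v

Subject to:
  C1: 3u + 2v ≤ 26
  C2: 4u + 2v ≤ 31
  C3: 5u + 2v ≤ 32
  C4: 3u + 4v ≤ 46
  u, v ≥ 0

max z = 9u + 8v

s.t.
  3u + 2v + s1 = 26
  4u + 2v + s2 = 31
  5u + 2v + s3 = 32
  3u + 4v + s4 = 46
  u, v, s1, s2, s3, s4 ≥ 0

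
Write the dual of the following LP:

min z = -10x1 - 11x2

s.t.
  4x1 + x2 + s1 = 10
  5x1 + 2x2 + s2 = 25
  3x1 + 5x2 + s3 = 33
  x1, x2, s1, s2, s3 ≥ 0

Primal min cᵀx s.t. Ax ≤ b, x ≥ 0  →  Dual max −bᵀy s.t. Aᵀy ≥ −c, y ≥ 0.

Maximize: z = -10y1 - 25y2 - 33y3

Subject to:
  4y1 + 5y2 + 3y3 ≥ 10
  y1 + 2y2 + 5y3 ≥ 11
  y1, y2, y3 ≥ 0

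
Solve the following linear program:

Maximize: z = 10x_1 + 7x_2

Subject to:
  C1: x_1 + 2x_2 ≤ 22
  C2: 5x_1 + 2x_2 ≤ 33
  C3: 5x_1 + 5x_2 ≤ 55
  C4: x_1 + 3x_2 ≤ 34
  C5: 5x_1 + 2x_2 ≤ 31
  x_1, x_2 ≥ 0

Evaluate the objective at each vertex of the feasible region:
  z(0, 0) = 0
  z(6.2, 0) = 62
  z(3, 8) = 86  ←
  z(0, 11) = 77
The maximum is at x_1 = 3, x_2 = 8.

x_1 = 3, x_2 = 8, z = 86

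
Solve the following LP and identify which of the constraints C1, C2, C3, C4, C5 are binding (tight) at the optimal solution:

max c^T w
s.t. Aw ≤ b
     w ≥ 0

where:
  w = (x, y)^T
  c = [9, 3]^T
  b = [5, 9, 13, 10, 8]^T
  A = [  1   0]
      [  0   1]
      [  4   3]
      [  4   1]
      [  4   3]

At x = 2, y = 0, compute slack b - a·x for each constraint:
  C1: 5 − 2 = 3  (slack)
  C2: 9 − 0 = 9  (slack)
  C3: 13 − 8 = 5  (slack)
  C4: 10 − 8 = 2  (slack)
  C5: 8 − 8 = 0  (binding)

Optimal: x = 2, y = 0
Binding: C5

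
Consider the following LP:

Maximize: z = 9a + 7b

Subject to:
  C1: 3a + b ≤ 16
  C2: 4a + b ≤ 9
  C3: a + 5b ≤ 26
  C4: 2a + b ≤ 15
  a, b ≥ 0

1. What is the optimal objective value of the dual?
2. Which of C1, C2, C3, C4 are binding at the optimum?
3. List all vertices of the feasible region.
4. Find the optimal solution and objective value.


1. 44
2. C2, C3
3. (0, 0), (2.25, 0), (1, 5), (0, 5.2)
4. a = 1, b = 5, z = 44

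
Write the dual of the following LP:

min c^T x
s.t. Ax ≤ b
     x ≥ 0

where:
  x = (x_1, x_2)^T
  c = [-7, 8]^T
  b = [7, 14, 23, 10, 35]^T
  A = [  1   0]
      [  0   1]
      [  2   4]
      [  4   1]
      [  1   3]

Primal min cᵀx s.t. Ax ≤ b, x ≥ 0  →  Dual max −bᵀy s.t. Aᵀy ≥ −c, y ≥ 0.

Maximize: z = -7y1 - 14y2 - 23y3 - 10y4 - 35y5

Subject to:
  y1 + 2y3 + 4y4 + y5 ≥ 7
  y2 + 4y3 + y4 + 3y5 ≥ -8
  y1, y2, y3, y4, y5 ≥ 0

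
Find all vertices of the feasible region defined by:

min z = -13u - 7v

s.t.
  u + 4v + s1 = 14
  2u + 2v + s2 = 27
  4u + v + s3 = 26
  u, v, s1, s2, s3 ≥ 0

(0, 0), (6.5, 0), (6, 2), (0, 3.5)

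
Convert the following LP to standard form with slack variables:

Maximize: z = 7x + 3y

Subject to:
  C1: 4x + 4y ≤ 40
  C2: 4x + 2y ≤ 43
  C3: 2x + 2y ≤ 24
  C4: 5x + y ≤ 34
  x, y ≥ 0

max z = 7x + 3y

s.t.
  4x + 4y + s1 = 40
  4x + 2y + s2 = 43
  2x + 2y + s3 = 24
  5x + y + s4 = 34
  x, y, s1, s2, s3, s4 ≥ 0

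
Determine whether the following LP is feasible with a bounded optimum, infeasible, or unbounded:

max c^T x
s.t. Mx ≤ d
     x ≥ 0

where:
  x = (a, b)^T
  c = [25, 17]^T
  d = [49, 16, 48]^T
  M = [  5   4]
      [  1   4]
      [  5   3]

Feasible with a bounded optimal solution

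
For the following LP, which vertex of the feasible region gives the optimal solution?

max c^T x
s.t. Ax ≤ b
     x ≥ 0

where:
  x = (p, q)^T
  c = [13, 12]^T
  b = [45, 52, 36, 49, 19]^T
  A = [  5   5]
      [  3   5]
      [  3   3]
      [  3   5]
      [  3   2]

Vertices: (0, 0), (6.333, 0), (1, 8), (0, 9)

Evaluate the objective at each vertex of the feasible region:
  z(0, 0) = 0
  z(6.333, 0) = 82.33
  z(1, 8) = 109  ←
  z(0, 9) = 108
The maximum is at p = 1, q = 8.

(1, 8)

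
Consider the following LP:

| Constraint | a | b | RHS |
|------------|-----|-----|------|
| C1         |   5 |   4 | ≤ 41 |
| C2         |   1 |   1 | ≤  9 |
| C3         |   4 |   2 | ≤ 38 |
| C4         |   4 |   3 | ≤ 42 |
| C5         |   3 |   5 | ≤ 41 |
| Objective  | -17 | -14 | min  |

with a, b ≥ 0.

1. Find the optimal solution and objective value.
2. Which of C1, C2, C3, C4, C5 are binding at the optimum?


1. a = 5, b = 4, z = -141
2. C1, C2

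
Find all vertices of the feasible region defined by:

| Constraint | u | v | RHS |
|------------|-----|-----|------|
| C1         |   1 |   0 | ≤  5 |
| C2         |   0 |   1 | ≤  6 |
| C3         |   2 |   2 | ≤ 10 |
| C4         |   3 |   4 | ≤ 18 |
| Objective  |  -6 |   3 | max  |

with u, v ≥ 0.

(0, 0), (5, 0), (2, 3), (0, 4.5)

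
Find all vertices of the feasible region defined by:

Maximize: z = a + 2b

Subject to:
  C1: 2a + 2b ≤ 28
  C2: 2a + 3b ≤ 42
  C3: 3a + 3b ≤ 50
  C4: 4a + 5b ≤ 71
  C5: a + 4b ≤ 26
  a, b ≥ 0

(0, 0), (14, 0), (10, 4), (0, 6.5)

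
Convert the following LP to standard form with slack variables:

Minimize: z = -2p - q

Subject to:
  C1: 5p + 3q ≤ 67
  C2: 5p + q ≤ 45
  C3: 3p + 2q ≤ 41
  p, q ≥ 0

min z = -2p - q

s.t.
  5p + 3q + s1 = 67
  5p + q + s2 = 45
  3p + 2q + s3 = 41
  p, q, s1, s2, s3 ≥ 0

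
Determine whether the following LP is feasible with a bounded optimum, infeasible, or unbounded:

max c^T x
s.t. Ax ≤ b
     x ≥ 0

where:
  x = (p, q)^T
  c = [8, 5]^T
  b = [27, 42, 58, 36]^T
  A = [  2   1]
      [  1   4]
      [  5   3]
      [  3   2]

Feasible with a bounded optimal solution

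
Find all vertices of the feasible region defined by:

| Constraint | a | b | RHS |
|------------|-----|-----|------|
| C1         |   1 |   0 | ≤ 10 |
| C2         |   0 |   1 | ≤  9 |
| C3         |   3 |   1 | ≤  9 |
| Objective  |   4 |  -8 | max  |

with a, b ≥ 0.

(0, 0), (3, 0), (0, 9)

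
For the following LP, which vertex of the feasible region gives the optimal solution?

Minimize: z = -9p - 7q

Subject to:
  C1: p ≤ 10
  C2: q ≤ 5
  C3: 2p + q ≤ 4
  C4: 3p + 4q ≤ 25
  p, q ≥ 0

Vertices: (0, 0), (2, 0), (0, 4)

Evaluate the objective at each vertex of the feasible region:
  z(0, 0) = 0
  z(2, 0) = -18
  z(0, 4) = -28  ←
The minimum is at p = 0, q = 4.

(0, 4)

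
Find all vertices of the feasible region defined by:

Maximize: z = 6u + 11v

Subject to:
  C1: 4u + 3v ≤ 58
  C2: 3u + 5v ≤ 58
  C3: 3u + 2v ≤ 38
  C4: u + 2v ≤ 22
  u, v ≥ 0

(0, 0), (12.67, 0), (8.222, 6.667), (6, 8), (0, 11)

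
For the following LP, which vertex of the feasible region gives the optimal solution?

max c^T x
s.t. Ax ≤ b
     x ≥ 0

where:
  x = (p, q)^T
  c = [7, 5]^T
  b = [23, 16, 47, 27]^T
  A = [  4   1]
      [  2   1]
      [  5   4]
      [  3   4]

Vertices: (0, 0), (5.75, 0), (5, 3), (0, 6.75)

Evaluate the objective at each vertex of the feasible region:
  z(0, 0) = 0
  z(5.75, 0) = 40.25
  z(5, 3) = 50  ←
  z(0, 6.75) = 33.75
The maximum is at p = 5, q = 3.

(5, 3)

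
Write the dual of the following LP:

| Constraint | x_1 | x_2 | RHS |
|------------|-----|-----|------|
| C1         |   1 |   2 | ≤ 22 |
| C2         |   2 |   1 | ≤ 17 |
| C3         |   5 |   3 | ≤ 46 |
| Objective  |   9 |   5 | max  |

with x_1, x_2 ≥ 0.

Primal max cᵀx s.t. Ax ≤ b, x ≥ 0  →  Dual min bᵀy s.t. Aᵀy ≥ c, y ≥ 0.

Minimize: z = 22y1 + 17y2 + 46y3

Subject to:
  y1 + 2y2 + 5y3 ≥ 9
  2y1 + y2 + 3y3 ≥ 5
  y1, y2, y3 ≥ 0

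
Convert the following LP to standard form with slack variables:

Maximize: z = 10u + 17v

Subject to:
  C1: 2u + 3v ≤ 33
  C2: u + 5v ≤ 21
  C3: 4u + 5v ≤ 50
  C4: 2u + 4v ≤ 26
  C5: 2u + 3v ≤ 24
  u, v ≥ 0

max z = 10u + 17v

s.t.
  2u + 3v + s1 = 33
  u + 5v + s2 = 21
  4u + 5v + s3 = 50
  2u + 4v + s4 = 26
  2u + 3v + s5 = 24
  u, v, s1, s2, s3, s4, s5 ≥ 0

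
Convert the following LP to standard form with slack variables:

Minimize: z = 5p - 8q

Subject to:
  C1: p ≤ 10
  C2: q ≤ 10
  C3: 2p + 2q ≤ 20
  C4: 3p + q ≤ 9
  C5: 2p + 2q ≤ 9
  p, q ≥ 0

min z = 5p - 8q

s.t.
  p + s1 = 10
  q + s2 = 10
  2p + 2q + s3 = 20
  3p + q + s4 = 9
  2p + 2q + s5 = 9
  p, q, s1, s2, s3, s4, s5 ≥ 0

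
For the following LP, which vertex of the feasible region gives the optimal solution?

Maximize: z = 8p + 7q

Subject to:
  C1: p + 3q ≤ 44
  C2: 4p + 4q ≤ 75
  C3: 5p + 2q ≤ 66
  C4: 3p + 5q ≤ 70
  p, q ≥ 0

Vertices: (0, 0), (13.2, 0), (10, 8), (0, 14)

Evaluate the objective at each vertex of the feasible region:
  z(0, 0) = 0
  z(13.2, 0) = 105.6
  z(10, 8) = 136  ←
  z(0, 14) = 98
The maximum is at p = 10, q = 8.

(10, 8)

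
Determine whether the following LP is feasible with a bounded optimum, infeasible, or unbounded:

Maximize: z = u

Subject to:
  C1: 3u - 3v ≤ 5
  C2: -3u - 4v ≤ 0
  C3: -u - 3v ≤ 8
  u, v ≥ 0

Unbounded (objective can increase without bound)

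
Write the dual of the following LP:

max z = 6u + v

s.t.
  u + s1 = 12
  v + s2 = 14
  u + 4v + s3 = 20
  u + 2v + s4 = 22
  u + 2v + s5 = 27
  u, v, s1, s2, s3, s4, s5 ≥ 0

Primal max cᵀx s.t. Ax ≤ b, x ≥ 0  →  Dual min bᵀy s.t. Aᵀy ≥ c, y ≥ 0.

Minimize: z = 12y1 + 14y2 + 20y3 + 22y4 + 27y5

Subject to:
  y1 + y3 + y4 + y5 ≥ 6
  y2 + 4y3 + 2y4 + 2y5 ≥ 1
  y1, y2, y3, y4, y5 ≥ 0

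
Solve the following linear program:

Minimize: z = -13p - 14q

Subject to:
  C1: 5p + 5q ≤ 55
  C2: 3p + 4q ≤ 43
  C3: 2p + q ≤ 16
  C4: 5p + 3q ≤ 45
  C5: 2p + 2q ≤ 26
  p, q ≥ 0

Evaluate the objective at each vertex of the feasible region:
  z(0, 0) = 0
  z(8, 0) = -104
  z(5, 6) = -149
  z(1, 10) = -153  ←
  z(0, 10.75) = -150.5
The minimum is at p = 1, q = 10.

p = 1, q = 10, z = -153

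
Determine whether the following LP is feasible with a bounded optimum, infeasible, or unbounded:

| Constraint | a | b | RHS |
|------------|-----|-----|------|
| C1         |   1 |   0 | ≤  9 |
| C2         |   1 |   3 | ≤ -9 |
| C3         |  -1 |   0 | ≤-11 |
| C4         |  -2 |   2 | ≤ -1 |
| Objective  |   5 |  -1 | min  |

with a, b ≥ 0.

Infeasible (no feasible solution exists)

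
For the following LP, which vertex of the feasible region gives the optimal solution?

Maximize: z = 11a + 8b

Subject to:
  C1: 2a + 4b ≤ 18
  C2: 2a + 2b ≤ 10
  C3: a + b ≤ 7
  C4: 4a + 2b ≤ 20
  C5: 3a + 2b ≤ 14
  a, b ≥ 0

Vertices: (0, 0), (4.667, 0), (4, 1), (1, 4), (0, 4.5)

Evaluate the objective at each vertex of the feasible region:
  z(0, 0) = 0
  z(4.667, 0) = 51.33
  z(4, 1) = 52  ←
  z(1, 4) = 43
  z(0, 4.5) = 36
The maximum is at a = 4, b = 1.

(4, 1)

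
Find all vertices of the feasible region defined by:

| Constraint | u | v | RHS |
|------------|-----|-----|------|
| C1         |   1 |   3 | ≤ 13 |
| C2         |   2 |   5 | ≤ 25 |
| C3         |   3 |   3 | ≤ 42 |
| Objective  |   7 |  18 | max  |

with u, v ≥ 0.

(0, 0), (12.5, 0), (10, 1), (0, 4.333)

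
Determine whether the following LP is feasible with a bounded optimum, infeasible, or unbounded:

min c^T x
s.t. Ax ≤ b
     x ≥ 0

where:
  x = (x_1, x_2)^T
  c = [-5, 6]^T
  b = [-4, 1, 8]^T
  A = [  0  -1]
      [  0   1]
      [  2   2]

Infeasible (no feasible solution exists)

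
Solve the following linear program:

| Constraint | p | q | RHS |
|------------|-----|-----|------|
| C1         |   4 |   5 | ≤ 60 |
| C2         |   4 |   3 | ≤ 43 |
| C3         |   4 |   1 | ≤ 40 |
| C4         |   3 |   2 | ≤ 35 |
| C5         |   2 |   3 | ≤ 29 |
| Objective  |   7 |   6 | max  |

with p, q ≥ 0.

Evaluate the objective at each vertex of the feasible region:
  z(0, 0) = 0
  z(10, 0) = 70
  z(9.625, 1.5) = 76.38
  z(7, 5) = 79  ←
  z(0, 9.667) = 58
The maximum is at p = 7, q = 5.

p = 7, q = 5, z = 79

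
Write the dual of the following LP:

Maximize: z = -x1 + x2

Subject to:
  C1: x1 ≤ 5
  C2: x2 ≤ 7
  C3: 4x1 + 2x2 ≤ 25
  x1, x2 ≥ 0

Primal max cᵀx s.t. Ax ≤ b, x ≥ 0  →  Dual min bᵀy s.t. Aᵀy ≥ c, y ≥ 0.

Minimize: z = 5y1 + 7y2 + 25y3

Subject to:
  y1 + 4y3 ≥ -1
  y2 + 2y3 ≥ 1
  y1, y2, y3 ≥ 0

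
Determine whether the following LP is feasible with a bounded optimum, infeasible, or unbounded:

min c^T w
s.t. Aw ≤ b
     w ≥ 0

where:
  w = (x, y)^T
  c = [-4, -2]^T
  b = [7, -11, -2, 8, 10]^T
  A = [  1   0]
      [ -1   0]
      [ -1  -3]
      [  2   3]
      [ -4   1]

Infeasible (no feasible solution exists)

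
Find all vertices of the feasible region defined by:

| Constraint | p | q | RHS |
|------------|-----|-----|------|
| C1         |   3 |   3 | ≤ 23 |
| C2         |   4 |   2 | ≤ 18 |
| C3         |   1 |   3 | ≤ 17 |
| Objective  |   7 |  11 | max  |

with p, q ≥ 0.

(0, 0), (4.5, 0), (2, 5), (0, 5.667)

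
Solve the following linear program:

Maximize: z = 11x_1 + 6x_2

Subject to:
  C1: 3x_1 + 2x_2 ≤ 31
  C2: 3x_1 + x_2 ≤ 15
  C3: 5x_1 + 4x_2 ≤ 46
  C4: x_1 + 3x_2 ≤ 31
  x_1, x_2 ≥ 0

Evaluate the objective at each vertex of the feasible region:
  z(0, 0) = 0
  z(5, 0) = 55
  z(2, 9) = 76  ←
  z(1.273, 9.909) = 73.45
  z(0, 10.33) = 62
The maximum is at x_1 = 2, x_2 = 9.

x_1 = 2, x_2 = 9, z = 76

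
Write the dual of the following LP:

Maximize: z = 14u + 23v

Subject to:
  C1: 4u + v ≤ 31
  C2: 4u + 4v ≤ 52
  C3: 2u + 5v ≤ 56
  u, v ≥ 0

Primal max cᵀx s.t. Ax ≤ b, x ≥ 0  →  Dual min bᵀy s.t. Aᵀy ≥ c, y ≥ 0.

Minimize: z = 31y1 + 52y2 + 56y3

Subject to:
  4y1 + 4y2 + 2y3 ≥ 14
  y1 + 4y2 + 5y3 ≥ 23
  y1, y2, y3 ≥ 0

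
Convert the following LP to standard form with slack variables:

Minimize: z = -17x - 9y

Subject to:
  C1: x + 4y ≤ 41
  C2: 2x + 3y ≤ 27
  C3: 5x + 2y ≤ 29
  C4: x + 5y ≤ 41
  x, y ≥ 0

min z = -17x - 9y

s.t.
  x + 4y + s1 = 41
  2x + 3y + s2 = 27
  5x + 2y + s3 = 29
  x + 5y + s4 = 41
  x, y, s1, s2, s3, s4 ≥ 0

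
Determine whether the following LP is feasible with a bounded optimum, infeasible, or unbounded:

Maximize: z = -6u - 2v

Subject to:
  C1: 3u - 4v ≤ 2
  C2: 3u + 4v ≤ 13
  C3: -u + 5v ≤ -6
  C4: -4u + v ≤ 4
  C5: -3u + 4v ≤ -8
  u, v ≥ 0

Infeasible (no feasible solution exists)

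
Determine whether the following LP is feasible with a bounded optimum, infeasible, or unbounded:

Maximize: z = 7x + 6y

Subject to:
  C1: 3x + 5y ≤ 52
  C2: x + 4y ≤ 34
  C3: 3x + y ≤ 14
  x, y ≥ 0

Feasible with a bounded optimal solution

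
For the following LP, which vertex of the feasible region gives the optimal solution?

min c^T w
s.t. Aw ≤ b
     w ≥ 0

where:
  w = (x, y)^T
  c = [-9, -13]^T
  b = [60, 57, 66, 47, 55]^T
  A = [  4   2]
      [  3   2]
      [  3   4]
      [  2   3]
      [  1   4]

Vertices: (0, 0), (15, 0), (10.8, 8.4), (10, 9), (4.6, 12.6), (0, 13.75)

Evaluate the objective at each vertex of the feasible region:
  z(0, 0) = 0
  z(15, 0) = -135
  z(10.8, 8.4) = -206.4
  z(10, 9) = -207  ←
  z(4.6, 12.6) = -205.2
  z(0, 13.75) = -178.8
The minimum is at x = 10, y = 9.

(10, 9)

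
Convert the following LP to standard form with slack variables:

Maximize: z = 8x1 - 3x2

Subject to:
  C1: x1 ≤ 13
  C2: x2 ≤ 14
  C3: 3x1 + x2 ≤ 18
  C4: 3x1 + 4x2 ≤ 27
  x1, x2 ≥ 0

max z = 8x1 - 3x2

s.t.
  x1 + s1 = 13
  x2 + s2 = 14
  3x1 + x2 + s3 = 18
  3x1 + 4x2 + s4 = 27
  x1, x2, s1, s2, s3, s4 ≥ 0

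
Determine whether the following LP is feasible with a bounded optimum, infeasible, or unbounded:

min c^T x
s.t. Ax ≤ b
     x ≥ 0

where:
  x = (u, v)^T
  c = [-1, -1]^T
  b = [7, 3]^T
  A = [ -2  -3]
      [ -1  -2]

Unbounded (objective can decrease without bound)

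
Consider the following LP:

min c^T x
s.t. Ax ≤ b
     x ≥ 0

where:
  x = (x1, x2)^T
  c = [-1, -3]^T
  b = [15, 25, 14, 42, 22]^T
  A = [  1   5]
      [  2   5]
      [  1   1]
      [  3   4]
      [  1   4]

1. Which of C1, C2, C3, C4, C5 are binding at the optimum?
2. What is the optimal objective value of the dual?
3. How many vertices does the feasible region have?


1. C1, C2
2. -13
3. 4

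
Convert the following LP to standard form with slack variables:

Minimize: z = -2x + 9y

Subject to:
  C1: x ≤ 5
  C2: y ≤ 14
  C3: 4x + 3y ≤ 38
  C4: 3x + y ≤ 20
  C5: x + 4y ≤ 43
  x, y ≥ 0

min z = -2x + 9y

s.t.
  x + s1 = 5
  y + s2 = 14
  4x + 3y + s3 = 38
  3x + y + s4 = 20
  x + 4y + s5 = 43
  x, y, s1, s2, s3, s4, s5 ≥ 0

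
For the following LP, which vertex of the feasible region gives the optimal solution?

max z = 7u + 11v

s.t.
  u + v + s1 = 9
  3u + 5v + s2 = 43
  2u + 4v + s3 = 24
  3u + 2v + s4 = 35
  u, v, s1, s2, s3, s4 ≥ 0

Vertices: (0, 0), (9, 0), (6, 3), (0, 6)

Evaluate the objective at each vertex of the feasible region:
  z(0, 0) = 0
  z(9, 0) = 63
  z(6, 3) = 75  ←
  z(0, 6) = 66
The maximum is at u = 6, v = 3.

(6, 3)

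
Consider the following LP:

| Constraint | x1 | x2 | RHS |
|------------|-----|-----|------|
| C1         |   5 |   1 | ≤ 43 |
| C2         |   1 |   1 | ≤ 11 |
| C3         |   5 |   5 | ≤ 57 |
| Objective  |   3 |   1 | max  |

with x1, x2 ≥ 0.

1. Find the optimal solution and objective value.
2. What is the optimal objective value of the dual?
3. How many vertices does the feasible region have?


1. x1 = 8, x2 = 3, z = 27
2. 27
3. 4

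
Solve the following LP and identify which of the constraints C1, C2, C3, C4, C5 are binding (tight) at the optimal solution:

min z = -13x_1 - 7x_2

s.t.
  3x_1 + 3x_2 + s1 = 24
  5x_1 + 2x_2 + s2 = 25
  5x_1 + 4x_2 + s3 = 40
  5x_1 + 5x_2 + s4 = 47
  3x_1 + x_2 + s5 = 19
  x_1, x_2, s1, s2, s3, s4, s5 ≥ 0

At x_1 = 3, x_2 = 5, compute slack b - a·x for each constraint:
  C1: 24 − 24 = 0  (binding)
  C2: 25 − 25 = 0  (binding)
  C3: 40 − 35 = 5  (slack)
  C4: 47 − 40 = 7  (slack)
  C5: 19 − 14 = 5  (slack)

Optimal: x_1 = 3, x_2 = 5
Binding: C1, C2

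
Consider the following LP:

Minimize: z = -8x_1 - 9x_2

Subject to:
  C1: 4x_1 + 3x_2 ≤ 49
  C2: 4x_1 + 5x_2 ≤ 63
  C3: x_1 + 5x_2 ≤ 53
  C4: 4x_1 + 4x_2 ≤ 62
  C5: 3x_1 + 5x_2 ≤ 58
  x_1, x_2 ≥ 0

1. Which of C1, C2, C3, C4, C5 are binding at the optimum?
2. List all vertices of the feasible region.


1. C1, C2
2. (0, 0), (12.25, 0), (7, 7), (5, 8.6), (2.5, 10.1), (0, 10.6)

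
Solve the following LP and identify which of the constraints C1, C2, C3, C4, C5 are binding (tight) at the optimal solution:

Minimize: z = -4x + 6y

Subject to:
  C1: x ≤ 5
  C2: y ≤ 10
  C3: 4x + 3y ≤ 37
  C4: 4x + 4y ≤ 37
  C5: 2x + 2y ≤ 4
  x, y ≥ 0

At x = 2, y = 0, compute slack b - a·x for each constraint:
  C1: 5 − 2 = 3  (slack)
  C2: 10 − 0 = 10  (slack)
  C3: 37 − 8 = 29  (slack)
  C4: 37 − 8 = 29  (slack)
  C5: 4 − 4 = 0  (binding)

Optimal: x = 2, y = 0
Binding: C5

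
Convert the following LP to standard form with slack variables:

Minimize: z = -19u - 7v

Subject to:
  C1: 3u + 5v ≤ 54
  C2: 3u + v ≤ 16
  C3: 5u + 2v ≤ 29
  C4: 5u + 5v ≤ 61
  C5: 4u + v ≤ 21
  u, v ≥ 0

min z = -19u - 7v

s.t.
  3u + 5v + s1 = 54
  3u + v + s2 = 16
  5u + 2v + s3 = 29
  5u + 5v + s4 = 61
  4u + v + s5 = 21
  u, v, s1, s2, s3, s4, s5 ≥ 0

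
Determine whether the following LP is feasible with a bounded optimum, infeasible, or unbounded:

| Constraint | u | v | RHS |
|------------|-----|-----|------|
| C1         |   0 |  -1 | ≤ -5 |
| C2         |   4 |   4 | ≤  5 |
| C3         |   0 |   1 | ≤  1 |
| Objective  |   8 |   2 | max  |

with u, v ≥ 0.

Infeasible (no feasible solution exists)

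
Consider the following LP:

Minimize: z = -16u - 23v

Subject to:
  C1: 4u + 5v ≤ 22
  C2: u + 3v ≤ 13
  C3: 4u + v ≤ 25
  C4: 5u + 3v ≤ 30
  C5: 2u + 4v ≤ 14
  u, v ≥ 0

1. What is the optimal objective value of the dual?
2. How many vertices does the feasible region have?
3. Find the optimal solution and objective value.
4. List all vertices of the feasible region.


1. -94
2. 4
3. u = 3, v = 2, z = -94
4. (0, 0), (5.5, 0), (3, 2), (0, 3.5)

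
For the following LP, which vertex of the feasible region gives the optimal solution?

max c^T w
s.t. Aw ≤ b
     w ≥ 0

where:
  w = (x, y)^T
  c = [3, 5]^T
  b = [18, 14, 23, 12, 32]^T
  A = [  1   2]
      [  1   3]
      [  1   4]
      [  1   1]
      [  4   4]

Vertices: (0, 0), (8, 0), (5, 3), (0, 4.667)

Evaluate the objective at each vertex of the feasible region:
  z(0, 0) = 0
  z(8, 0) = 24
  z(5, 3) = 30  ←
  z(0, 4.667) = 23.33
The maximum is at x = 5, y = 3.

(5, 3)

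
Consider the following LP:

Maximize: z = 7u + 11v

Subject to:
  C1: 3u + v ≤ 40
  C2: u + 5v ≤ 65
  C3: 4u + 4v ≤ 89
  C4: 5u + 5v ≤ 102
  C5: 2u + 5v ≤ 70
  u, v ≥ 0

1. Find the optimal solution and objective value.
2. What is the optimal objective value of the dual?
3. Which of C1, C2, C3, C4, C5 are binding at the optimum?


1. u = 10, v = 10, z = 180
2. 180
3. C1, C5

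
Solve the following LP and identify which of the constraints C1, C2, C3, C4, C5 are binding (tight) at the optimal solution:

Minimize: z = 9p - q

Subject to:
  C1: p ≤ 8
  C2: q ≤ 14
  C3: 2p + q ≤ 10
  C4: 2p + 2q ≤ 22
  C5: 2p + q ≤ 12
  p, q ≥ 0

At p = 0, q = 10, compute slack b - a·x for each constraint:
  C1: 8 − 0 = 8  (slack)
  C2: 14 − 10 = 4  (slack)
  C3: 10 − 10 = 0  (binding)
  C4: 22 − 20 = 2  (slack)
  C5: 12 − 10 = 2  (slack)

Optimal: p = 0, q = 10
Binding: C3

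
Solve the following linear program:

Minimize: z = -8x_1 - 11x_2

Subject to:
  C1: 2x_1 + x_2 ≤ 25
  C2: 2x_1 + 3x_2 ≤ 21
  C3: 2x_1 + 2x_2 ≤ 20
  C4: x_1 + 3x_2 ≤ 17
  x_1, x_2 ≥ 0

Evaluate the objective at each vertex of the feasible region:
  z(0, 0) = 0
  z(10, 0) = -80
  z(9, 1) = -83  ←
  z(4, 4.333) = -79.67
  z(0, 5.667) = -62.33
The minimum is at x_1 = 9, x_2 = 1.

x_1 = 9, x_2 = 1, z = -83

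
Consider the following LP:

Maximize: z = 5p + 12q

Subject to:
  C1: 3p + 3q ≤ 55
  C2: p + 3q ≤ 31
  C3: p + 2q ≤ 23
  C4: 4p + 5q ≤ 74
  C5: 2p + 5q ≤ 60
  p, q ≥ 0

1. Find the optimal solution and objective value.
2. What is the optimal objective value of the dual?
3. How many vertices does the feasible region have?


1. p = 7, q = 8, z = 131
2. 131
3. 6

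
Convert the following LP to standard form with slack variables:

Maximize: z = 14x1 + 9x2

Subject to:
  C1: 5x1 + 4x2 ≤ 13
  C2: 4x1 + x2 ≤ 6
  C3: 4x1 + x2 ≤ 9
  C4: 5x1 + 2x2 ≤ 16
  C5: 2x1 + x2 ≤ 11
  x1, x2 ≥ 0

max z = 14x1 + 9x2

s.t.
  5x1 + 4x2 + s1 = 13
  4x1 + x2 + s2 = 6
  4x1 + x2 + s3 = 9
  5x1 + 2x2 + s4 = 16
  2x1 + x2 + s5 = 11
  x1, x2, s1, s2, s3, s4, s5 ≥ 0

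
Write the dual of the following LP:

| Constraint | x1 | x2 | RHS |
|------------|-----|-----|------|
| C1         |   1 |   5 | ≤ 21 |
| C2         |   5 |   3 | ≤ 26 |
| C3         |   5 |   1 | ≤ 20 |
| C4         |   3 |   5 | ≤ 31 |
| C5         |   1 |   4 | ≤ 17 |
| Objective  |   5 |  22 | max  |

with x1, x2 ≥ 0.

Primal max cᵀx s.t. Ax ≤ b, x ≥ 0  →  Dual min bᵀy s.t. Aᵀy ≥ c, y ≥ 0.

Minimize: z = 21y1 + 26y2 + 20y3 + 31y4 + 17y5

Subject to:
  y1 + 5y2 + 5y3 + 3y4 + y5 ≥ 5
  5y1 + 3y2 + y3 + 5y4 + 4y5 ≥ 22
  y1, y2, y3, y4, y5 ≥ 0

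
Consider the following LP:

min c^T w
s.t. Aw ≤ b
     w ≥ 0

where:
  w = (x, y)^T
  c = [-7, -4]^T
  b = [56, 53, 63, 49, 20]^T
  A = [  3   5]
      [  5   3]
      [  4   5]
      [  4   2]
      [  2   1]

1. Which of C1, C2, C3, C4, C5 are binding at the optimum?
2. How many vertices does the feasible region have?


1. C2, C5
2. 5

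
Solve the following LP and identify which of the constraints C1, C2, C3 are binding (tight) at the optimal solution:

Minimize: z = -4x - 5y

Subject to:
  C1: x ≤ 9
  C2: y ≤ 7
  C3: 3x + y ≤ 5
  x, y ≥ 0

At x = 0, y = 5, compute slack b - a·x for each constraint:
  C1: 9 − 0 = 9  (slack)
  C2: 7 − 5 = 2  (slack)
  C3: 5 − 5 = 0  (binding)

Optimal: x = 0, y = 5
Binding: C3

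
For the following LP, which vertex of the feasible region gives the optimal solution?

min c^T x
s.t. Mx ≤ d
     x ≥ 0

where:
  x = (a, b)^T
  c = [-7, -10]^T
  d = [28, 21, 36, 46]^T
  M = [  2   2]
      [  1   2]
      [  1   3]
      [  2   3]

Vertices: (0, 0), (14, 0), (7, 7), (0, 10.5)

Evaluate the objective at each vertex of the feasible region:
  z(0, 0) = 0
  z(14, 0) = -98
  z(7, 7) = -119  ←
  z(0, 10.5) = -105
The minimum is at a = 7, b = 7.

(7, 7)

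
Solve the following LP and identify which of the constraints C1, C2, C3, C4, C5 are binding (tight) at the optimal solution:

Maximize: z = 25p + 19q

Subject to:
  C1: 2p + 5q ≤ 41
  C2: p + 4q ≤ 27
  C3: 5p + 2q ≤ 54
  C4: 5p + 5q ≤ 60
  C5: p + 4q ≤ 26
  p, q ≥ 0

At p = 10, q = 2, compute slack b - a·x for each constraint:
  C1: 41 − 30 = 11  (slack)
  C2: 27 − 18 = 9  (slack)
  C3: 54 − 54 = 0  (binding)
  C4: 60 − 60 = 0  (binding)
  C5: 26 − 18 = 8  (slack)

Optimal: p = 10, q = 2
Binding: C3, C4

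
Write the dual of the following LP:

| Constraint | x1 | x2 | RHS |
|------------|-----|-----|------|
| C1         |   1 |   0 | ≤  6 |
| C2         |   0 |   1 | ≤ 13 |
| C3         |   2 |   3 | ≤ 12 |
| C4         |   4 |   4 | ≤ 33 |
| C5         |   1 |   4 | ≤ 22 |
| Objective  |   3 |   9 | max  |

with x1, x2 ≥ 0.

Primal max cᵀx s.t. Ax ≤ b, x ≥ 0  →  Dual min bᵀy s.t. Aᵀy ≥ c, y ≥ 0.

Minimize: z = 6y1 + 13y2 + 12y3 + 33y4 + 22y5

Subject to:
  y1 + 2y3 + 4y4 + y5 ≥ 3
  y2 + 3y3 + 4y4 + 4y5 ≥ 9
  y1, y2, y3, y4, y5 ≥ 0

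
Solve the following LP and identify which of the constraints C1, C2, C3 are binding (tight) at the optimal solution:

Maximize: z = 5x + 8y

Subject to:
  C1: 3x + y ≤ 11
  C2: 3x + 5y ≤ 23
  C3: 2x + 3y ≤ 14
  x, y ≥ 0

At x = 1, y = 4, compute slack b - a·x for each constraint:
  C1: 11 − 7 = 4  (slack)
  C2: 23 − 23 = 0  (binding)
  C3: 14 − 14 = 0  (binding)

Optimal: x = 1, y = 4
Binding: C2, C3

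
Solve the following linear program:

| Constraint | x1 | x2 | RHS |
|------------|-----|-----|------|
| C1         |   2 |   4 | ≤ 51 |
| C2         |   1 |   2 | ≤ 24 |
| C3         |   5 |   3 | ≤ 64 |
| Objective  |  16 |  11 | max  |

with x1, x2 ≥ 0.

Evaluate the objective at each vertex of the feasible region:
  z(0, 0) = 0
  z(12.8, 0) = 204.8
  z(8, 8) = 216  ←
  z(0, 12) = 132
The maximum is at x1 = 8, x2 = 8.

x1 = 8, x2 = 8, z = 216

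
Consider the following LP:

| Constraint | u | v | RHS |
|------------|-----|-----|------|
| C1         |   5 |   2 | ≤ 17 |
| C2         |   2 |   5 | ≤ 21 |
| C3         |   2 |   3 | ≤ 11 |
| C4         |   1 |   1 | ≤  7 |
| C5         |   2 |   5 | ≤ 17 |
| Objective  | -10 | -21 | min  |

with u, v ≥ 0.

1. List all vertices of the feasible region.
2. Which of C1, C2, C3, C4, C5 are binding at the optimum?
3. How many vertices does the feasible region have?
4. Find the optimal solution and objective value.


1. (0, 0), (3.4, 0), (2.636, 1.909), (1, 3), (0, 3.4)
2. C3, C5
3. 5
4. u = 1, v = 3, z = -73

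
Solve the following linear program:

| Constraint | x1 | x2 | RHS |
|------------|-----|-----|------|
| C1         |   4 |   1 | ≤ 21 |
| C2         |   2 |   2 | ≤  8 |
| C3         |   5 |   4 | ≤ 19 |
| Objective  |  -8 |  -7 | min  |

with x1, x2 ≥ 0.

Evaluate the objective at each vertex of the feasible region:
  z(0, 0) = 0
  z(3.8, 0) = -30.4
  z(3, 1) = -31  ←
  z(0, 4) = -28
The minimum is at x1 = 3, x2 = 1.

x1 = 3, x2 = 1, z = -31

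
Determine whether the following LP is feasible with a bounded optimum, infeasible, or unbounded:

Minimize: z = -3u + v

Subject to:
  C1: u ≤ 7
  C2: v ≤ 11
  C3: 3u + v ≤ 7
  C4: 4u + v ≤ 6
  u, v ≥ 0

Feasible with a bounded optimal solution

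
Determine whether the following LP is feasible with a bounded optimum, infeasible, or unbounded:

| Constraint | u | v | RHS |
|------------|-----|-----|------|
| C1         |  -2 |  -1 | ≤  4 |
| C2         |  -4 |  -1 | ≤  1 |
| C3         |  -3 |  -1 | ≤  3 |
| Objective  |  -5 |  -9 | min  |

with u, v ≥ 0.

Unbounded (objective can decrease without bound)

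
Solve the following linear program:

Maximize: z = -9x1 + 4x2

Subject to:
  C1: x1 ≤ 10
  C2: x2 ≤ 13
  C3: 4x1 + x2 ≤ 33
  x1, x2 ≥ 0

Evaluate the objective at each vertex of the feasible region:
  z(0, 0) = 0
  z(8.25, 0) = -74.25
  z(5, 13) = 7
  z(0, 13) = 52  ←
The maximum is at x1 = 0, x2 = 13.

x1 = 0, x2 = 13, z = 52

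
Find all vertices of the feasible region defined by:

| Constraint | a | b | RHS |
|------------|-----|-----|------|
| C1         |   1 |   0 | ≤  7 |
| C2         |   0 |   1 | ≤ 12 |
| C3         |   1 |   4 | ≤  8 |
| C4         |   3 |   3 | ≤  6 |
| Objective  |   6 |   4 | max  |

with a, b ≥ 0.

(0, 0), (2, 0), (0, 2)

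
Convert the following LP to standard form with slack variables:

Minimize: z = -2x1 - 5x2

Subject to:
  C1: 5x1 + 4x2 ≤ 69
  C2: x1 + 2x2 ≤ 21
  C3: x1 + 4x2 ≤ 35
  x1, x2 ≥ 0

min z = -2x1 - 5x2

s.t.
  5x1 + 4x2 + s1 = 69
  x1 + 2x2 + s2 = 21
  x1 + 4x2 + s3 = 35
  x1, x2, s1, s2, s3 ≥ 0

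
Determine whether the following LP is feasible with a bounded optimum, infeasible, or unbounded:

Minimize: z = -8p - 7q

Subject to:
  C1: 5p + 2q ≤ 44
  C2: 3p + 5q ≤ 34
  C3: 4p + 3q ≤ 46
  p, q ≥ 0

Feasible with a bounded optimal solution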